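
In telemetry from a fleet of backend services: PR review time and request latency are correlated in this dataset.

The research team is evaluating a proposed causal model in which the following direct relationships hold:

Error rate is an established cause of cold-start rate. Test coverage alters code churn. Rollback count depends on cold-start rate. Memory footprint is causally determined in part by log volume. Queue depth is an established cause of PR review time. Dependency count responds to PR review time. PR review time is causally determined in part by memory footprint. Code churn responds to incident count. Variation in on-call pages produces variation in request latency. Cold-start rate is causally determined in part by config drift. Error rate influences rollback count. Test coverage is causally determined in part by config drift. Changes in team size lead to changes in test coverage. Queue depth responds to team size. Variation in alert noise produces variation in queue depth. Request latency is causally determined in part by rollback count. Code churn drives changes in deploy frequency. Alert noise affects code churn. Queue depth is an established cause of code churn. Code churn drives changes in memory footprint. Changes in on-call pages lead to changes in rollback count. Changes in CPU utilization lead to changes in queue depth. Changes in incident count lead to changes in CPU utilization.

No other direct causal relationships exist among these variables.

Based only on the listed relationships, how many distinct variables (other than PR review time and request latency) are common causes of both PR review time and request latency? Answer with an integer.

1

The common causes are: config drift (to PR review time via config drift → test coverage → code churn → memory footprint → PR review time; to request latency via config drift → cold-start rate → rollback count → request latency).
Every other variable lacks a causal path to at least one of PR review time and request latency.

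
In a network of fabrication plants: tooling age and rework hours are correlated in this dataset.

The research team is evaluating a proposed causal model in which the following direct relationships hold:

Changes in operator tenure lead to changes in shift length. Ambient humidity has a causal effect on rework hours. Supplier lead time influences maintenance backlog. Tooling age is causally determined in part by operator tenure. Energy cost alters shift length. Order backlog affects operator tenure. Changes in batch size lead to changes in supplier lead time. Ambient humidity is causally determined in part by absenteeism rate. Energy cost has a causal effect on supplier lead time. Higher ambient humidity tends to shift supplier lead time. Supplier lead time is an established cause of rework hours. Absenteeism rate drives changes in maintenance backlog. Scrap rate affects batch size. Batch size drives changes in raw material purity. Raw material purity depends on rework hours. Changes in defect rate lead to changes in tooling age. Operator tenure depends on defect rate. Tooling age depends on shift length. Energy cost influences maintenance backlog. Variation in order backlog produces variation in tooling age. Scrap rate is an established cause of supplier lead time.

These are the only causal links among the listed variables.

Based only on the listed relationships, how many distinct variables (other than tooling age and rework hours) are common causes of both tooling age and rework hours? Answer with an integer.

The common causes are: energy cost (to tooling age via energy cost → shift length → tooling age; to rework hours via energy cost → supplier lead time → rework hours).
Every other variable lacks a causal path to at least one of tooling age and rework hours.

1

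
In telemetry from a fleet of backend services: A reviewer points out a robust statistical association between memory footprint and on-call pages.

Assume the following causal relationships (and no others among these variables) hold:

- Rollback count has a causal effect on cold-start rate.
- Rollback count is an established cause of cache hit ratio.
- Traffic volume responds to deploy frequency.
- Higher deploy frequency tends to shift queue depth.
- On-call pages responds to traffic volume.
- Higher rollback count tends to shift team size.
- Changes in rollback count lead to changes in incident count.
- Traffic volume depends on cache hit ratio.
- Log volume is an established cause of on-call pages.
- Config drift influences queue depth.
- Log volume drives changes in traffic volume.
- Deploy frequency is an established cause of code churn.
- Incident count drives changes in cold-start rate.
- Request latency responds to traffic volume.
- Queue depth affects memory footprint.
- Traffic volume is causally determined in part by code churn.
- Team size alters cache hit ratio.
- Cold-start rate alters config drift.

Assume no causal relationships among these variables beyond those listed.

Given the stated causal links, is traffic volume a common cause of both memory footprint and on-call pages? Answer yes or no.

no

Traffic volume has no stated causal path to memory footprint. A confounder must cause both variables, so traffic volume does not qualify.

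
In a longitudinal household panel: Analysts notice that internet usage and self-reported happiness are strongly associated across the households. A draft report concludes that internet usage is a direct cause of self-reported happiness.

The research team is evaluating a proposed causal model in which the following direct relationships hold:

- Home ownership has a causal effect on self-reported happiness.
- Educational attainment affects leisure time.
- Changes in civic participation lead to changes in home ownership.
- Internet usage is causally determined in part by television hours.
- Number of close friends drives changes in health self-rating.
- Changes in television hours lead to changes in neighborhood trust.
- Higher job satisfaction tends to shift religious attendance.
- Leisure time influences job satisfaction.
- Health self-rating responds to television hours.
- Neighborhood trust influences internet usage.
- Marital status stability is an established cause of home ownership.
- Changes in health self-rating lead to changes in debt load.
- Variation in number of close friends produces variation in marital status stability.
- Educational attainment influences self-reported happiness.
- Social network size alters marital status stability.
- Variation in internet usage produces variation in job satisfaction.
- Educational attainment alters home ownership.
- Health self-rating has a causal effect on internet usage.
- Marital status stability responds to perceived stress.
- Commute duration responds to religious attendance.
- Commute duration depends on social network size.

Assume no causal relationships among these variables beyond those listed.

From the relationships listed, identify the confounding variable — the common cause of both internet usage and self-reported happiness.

number of close friends

Number of close friends has a causal path to internet usage (number of close friends → health self-rating → internet usage) and a separate causal path to self-reported happiness (number of close friends → marital status stability → home ownership → self-reported happiness), so it is a common cause of both.
No stated relationship gives internet usage a causal route to self-reported happiness, so the correlation is explained by the shared upstream cause rather than a direct effect.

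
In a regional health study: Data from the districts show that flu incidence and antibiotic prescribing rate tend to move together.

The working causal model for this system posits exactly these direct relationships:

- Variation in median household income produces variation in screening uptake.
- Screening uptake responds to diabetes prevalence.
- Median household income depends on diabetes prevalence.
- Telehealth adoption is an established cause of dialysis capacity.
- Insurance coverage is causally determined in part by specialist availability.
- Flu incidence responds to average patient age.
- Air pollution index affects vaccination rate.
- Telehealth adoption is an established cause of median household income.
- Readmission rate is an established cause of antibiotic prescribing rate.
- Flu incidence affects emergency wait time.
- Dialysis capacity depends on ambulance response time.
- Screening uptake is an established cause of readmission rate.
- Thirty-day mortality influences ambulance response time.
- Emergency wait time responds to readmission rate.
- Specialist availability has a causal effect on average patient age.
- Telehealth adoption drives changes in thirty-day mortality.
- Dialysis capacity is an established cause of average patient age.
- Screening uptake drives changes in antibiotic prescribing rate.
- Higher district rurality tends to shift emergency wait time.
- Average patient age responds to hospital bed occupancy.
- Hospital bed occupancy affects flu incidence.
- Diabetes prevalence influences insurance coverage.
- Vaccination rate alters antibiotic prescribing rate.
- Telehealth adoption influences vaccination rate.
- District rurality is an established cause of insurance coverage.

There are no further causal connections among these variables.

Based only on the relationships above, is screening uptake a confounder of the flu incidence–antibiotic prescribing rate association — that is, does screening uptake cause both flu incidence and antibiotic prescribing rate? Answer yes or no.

Screening uptake has no stated causal path to flu incidence. A confounder must cause both variables, so screening uptake does not qualify.

no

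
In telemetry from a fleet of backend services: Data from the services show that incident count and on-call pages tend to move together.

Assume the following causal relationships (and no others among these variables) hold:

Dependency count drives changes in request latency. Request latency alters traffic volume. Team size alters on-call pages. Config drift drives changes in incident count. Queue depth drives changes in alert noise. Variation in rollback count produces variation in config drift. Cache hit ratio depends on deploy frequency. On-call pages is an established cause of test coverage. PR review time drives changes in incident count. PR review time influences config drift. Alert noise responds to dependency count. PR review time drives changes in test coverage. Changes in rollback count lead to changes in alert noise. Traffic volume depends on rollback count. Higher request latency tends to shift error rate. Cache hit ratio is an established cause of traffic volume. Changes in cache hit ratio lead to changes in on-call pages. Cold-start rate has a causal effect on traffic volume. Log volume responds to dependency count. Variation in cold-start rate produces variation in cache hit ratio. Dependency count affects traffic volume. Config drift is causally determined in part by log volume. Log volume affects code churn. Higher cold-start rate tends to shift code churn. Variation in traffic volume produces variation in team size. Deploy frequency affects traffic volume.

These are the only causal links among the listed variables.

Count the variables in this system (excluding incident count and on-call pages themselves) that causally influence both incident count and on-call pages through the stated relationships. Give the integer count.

2

The common causes are: dependency count (to incident count via dependency count → log volume → config drift → incident count; to on-call pages via dependency count → traffic volume → team size → on-call pages); rollback count (to incident count via rollback count → config drift → incident count; to on-call pages via rollback count → traffic volume → team size → on-call pages).
Every other variable lacks a causal path to at least one of incident count and on-call pages.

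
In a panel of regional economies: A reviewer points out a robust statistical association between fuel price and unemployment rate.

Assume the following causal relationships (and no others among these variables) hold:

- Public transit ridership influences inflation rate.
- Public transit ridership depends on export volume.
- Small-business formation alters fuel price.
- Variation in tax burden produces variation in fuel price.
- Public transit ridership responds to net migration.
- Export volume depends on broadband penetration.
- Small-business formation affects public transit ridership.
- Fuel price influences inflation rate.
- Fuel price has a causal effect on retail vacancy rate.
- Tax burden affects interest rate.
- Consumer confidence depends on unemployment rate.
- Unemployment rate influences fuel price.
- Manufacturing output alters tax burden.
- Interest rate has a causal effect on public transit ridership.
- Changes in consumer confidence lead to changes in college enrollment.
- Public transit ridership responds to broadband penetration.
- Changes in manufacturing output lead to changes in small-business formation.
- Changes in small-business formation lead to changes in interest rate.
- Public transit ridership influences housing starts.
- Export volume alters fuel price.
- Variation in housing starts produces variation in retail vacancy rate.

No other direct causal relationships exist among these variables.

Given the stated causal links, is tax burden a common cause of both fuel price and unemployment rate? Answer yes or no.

no

Tax burden has no stated causal path to unemployment rate. A confounder must cause both variables, so tax burden does not qualify.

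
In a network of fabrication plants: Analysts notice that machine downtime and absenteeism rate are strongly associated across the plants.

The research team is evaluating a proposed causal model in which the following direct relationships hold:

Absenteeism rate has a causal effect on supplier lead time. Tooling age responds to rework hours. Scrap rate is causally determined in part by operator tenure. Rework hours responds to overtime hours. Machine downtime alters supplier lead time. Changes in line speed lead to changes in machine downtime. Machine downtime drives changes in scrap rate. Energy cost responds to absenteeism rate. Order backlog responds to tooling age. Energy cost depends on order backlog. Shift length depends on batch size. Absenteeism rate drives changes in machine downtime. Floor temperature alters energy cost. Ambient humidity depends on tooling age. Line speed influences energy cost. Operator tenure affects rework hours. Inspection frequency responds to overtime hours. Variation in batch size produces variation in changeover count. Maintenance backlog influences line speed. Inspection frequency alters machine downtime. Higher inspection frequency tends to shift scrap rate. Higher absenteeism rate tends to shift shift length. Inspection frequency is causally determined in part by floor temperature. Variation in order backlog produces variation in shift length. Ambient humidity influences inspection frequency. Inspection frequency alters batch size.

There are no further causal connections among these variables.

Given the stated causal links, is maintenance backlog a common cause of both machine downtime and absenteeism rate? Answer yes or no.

no

Maintenance backlog has no stated causal path to absenteeism rate. A confounder must cause both variables, so maintenance backlog does not qualify.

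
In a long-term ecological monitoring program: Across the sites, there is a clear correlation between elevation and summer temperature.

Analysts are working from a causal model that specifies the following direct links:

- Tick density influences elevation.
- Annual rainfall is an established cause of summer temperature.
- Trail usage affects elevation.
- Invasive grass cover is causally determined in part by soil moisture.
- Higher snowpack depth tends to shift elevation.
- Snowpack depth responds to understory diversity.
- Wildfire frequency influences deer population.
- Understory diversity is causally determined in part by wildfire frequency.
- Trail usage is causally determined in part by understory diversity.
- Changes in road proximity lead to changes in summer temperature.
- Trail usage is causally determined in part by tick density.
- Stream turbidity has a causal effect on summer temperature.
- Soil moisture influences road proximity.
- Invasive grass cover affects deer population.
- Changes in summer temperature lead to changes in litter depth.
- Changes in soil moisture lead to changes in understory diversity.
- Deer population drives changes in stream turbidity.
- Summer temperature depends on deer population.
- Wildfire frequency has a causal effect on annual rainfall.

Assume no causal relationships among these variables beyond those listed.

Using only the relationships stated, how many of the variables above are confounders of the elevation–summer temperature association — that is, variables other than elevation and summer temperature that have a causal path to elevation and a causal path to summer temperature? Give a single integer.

The common causes are: soil moisture (to elevation via soil moisture → understory diversity → snowpack depth → elevation; to summer temperature via soil moisture → road proximity → summer temperature); wildfire frequency (to elevation via wildfire frequency → understory diversity → snowpack depth → elevation; to summer temperature via wildfire frequency → annual rainfall → summer temperature).
Every other variable lacks a causal path to at least one of elevation and summer temperature.

2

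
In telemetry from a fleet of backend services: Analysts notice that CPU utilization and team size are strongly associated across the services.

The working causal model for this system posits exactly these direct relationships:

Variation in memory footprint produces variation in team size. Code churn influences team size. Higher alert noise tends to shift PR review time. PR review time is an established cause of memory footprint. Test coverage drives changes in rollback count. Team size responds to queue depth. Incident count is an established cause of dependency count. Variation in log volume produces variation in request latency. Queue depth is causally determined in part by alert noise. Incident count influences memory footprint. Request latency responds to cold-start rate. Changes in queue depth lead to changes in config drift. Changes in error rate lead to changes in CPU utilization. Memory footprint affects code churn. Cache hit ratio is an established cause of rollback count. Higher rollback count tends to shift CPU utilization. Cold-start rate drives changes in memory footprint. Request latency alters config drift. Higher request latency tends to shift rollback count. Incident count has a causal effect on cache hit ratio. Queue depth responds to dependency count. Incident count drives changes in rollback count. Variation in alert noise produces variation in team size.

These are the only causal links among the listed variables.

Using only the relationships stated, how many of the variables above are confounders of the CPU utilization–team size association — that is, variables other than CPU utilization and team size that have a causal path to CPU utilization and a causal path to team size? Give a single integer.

The common causes are: cold-start rate (to CPU utilization via cold-start rate → request latency → rollback count → CPU utilization; to team size via cold-start rate → memory footprint → team size); incident count (to CPU utilization via incident count → rollback count → CPU utilization; to team size via incident count → memory footprint → team size).
Every other variable lacks a causal path to at least one of CPU utilization and team size.

2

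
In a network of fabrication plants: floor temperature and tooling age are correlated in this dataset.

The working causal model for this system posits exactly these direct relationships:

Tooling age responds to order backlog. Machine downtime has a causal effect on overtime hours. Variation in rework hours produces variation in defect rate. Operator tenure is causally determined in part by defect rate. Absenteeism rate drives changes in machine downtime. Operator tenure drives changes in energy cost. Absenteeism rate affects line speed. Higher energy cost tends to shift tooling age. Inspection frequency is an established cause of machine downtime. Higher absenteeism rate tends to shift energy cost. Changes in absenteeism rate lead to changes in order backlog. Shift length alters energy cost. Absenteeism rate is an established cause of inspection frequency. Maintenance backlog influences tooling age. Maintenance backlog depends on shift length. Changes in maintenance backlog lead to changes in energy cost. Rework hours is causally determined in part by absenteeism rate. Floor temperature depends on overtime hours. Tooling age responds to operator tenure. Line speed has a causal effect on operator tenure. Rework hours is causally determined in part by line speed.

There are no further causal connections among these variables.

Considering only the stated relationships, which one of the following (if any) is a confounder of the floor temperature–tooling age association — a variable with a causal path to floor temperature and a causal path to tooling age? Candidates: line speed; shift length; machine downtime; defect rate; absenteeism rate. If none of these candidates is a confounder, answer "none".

absenteeism rate

Absenteeism rate causes floor temperature (absenteeism rate → machine downtime → overtime hours → floor temperature) and also causes tooling age (absenteeism rate → order backlog → tooling age); it is a common cause of both.
Each of the other candidates lacks a causal path to at least one of floor temperature and tooling age, so they do not confound the relationship.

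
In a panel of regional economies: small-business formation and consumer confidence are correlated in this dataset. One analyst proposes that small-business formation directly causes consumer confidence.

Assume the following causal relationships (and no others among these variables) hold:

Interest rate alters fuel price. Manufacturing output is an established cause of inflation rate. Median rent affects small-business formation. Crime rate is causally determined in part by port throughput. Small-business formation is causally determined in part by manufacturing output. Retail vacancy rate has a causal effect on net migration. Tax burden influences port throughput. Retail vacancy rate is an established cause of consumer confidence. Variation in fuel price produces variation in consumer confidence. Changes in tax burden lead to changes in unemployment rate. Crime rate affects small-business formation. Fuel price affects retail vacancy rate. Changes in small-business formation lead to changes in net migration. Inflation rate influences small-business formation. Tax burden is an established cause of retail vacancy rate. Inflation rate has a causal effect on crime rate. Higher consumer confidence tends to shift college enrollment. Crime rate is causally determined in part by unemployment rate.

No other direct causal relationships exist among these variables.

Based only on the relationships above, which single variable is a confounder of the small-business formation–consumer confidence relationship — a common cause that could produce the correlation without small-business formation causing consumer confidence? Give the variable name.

tax burden

Tax burden has a causal path to small-business formation (tax burden → unemployment rate → crime rate → small-business formation) and a separate causal path to consumer confidence (tax burden → retail vacancy rate → consumer confidence), so it is a common cause of both.
No stated relationship gives small-business formation a causal route to consumer confidence, so the correlation is explained by the shared upstream cause rather than a direct effect.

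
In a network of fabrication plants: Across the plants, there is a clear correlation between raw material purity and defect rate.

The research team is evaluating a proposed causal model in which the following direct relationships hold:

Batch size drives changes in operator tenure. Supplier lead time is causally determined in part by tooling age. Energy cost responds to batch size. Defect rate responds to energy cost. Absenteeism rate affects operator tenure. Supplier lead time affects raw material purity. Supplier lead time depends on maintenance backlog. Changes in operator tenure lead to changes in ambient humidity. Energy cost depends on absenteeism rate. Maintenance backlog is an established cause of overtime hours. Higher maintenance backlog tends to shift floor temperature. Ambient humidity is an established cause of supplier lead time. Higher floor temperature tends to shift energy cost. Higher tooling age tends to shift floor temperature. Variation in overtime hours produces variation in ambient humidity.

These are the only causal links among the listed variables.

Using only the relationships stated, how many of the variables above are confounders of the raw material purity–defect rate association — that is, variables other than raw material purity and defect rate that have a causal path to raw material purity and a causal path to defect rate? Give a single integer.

The common causes are: absenteeism rate (to raw material purity via absenteeism rate → operator tenure → ambient humidity → supplier lead time → raw material purity; to defect rate via absenteeism rate → energy cost → defect rate); batch size (to raw material purity via batch size → operator tenure → ambient humidity → supplier lead time → raw material purity; to defect rate via batch size → energy cost → defect rate); maintenance backlog (to raw material purity via maintenance backlog → supplier lead time → raw material purity; to defect rate via maintenance backlog → floor temperature → energy cost → defect rate); tooling age (to raw material purity via tooling age → supplier lead time → raw material purity; to defect rate via tooling age → floor temperature → energy cost → defect rate).
Every other variable lacks a causal path to at least one of raw material purity and defect rate.

4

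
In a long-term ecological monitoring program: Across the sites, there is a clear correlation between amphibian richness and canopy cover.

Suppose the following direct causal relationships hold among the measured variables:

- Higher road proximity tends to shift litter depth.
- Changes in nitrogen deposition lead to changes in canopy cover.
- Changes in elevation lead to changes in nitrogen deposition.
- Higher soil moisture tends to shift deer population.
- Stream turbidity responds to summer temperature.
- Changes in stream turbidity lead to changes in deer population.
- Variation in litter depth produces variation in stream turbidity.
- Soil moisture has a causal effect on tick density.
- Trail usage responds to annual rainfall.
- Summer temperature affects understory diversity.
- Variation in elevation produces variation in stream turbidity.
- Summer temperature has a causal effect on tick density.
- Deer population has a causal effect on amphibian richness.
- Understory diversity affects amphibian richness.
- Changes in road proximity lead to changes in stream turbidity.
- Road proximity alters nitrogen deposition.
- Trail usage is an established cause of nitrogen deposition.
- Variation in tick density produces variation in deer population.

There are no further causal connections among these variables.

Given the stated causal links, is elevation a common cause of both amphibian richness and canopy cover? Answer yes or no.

yes

Elevation has a causal path to amphibian richness (elevation → stream turbidity → deer population → amphibian richness) and to canopy cover (elevation → nitrogen deposition → canopy cover), so it is a common cause of both — a confounder.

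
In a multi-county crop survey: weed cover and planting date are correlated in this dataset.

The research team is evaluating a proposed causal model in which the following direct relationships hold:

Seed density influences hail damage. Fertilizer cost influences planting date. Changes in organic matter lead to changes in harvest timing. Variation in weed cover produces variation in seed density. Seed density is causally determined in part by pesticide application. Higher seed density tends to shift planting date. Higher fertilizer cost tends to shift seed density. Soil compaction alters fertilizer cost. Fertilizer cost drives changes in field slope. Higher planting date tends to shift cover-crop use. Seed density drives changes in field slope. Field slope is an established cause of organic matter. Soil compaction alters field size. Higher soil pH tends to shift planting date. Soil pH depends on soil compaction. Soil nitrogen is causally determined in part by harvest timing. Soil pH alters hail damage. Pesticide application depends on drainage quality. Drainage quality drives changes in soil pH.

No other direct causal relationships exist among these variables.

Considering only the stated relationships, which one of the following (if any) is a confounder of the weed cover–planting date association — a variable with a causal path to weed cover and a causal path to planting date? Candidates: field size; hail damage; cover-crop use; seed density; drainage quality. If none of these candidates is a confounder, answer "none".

none

None of the listed candidates has causal paths to both weed cover and planting date in the stated relationships, so none is a common cause.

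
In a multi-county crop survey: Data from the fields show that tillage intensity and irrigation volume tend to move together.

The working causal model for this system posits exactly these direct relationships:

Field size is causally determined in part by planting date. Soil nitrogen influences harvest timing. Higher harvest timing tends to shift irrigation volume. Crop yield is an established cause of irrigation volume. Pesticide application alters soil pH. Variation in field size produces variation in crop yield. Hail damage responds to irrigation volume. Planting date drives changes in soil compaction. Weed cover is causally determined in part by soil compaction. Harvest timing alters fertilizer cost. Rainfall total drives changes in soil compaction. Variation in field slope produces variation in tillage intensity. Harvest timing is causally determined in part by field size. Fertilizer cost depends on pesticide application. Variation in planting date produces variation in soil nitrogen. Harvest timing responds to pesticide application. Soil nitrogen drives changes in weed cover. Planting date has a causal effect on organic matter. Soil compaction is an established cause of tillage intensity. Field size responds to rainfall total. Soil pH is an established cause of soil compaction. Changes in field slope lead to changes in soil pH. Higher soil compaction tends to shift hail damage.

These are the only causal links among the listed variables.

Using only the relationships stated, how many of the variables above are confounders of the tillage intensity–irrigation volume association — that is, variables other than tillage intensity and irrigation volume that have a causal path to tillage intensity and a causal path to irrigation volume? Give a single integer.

3

The common causes are: pesticide application (to tillage intensity via pesticide application → soil pH → soil compaction → tillage intensity; to irrigation volume via pesticide application → harvest timing → irrigation volume); planting date (to tillage intensity via planting date → soil compaction → tillage intensity; to irrigation volume via planting date → field size → crop yield → irrigation volume); rainfall total (to tillage intensity via rainfall total → soil compaction → tillage intensity; to irrigation volume via rainfall total → field size → crop yield → irrigation volume).
Every other variable lacks a causal path to at least one of tillage intensity and irrigation volume.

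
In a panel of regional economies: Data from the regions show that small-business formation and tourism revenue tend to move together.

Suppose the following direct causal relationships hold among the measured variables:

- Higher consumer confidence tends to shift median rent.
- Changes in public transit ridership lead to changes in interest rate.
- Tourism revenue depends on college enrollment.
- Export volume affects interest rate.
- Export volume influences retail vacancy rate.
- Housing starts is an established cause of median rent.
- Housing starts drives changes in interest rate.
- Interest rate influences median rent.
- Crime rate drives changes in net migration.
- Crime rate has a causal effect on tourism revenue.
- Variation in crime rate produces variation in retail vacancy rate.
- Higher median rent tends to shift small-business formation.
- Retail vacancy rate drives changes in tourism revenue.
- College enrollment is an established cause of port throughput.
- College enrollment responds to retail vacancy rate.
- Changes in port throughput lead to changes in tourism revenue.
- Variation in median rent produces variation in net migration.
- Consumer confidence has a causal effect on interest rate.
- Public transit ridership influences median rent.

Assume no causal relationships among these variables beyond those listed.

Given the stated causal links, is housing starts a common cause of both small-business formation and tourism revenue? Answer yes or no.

Housing starts has no stated causal path to tourism revenue. A confounder must cause both variables, so housing starts does not qualify.

no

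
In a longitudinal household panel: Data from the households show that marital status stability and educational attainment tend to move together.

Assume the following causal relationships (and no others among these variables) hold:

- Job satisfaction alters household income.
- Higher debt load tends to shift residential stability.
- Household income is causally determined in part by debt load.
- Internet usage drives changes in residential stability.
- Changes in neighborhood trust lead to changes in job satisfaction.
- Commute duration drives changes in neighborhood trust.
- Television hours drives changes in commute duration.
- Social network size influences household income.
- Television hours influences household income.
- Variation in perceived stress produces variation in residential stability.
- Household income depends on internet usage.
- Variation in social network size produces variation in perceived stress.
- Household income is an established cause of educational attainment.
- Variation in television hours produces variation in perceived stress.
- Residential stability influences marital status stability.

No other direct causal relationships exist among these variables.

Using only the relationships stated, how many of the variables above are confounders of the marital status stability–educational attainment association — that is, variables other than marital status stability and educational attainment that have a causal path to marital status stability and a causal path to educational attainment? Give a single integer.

The common causes are: debt load (to marital status stability via debt load → residential stability → marital status stability; to educational attainment via debt load → household income → educational attainment); internet usage (to marital status stability via internet usage → residential stability → marital status stability; to educational attainment via internet usage → household income → educational attainment); social network size (to marital status stability via social network size → perceived stress → residential stability → marital status stability; to educational attainment via social network size → household income → educational attainment); television hours (to marital status stability via television hours → perceived stress → residential stability → marital status stability; to educational attainment via television hours → household income → educational attainment).
Every other variable lacks a causal path to at least one of marital status stability and educational attainment.

4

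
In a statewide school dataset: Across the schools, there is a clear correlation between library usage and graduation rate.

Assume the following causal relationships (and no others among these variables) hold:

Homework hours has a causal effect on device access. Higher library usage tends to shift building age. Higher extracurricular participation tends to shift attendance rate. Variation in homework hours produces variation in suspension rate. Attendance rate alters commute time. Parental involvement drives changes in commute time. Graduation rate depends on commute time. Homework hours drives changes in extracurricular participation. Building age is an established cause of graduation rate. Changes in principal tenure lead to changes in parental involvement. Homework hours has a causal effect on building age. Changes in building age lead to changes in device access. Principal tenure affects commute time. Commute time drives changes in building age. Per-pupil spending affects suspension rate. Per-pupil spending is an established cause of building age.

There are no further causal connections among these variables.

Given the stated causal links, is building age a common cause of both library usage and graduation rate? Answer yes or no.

Building age has no stated causal path to library usage. A confounder must cause both variables, so building age does not qualify.

no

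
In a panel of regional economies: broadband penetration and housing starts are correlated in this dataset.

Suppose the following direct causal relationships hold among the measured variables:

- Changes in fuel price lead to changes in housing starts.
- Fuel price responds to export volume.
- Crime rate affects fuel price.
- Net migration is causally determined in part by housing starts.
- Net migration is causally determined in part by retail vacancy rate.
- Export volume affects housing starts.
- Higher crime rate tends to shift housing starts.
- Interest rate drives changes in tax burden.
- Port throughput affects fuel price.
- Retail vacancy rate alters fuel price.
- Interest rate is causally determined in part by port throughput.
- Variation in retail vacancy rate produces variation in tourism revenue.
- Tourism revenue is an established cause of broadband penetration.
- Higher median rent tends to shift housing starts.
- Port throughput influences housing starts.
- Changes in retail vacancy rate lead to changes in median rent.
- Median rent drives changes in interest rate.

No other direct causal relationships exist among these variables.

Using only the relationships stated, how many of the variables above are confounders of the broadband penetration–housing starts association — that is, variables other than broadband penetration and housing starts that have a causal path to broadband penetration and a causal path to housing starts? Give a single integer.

The common causes are: retail vacancy rate (to broadband penetration via retail vacancy rate → tourism revenue → broadband penetration; to housing starts via retail vacancy rate → median rent → housing starts).
Every other variable lacks a causal path to at least one of broadband penetration and housing starts.

1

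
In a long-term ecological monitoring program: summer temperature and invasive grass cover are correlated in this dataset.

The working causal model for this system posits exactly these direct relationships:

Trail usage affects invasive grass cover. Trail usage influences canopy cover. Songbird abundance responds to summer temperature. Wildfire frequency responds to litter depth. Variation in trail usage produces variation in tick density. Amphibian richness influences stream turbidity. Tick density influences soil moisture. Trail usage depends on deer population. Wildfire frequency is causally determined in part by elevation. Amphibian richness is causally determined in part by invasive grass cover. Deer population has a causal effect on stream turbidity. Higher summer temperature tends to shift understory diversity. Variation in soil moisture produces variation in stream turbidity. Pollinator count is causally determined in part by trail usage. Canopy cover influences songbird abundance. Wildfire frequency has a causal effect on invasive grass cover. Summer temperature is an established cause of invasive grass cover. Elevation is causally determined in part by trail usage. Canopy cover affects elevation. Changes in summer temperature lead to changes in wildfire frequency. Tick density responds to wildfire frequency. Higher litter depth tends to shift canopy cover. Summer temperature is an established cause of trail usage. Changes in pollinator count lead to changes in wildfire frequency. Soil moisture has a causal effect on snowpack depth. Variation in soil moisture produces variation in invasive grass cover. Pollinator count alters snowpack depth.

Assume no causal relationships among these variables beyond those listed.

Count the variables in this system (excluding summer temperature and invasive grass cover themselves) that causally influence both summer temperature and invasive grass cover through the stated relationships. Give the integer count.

0

No listed variable has a causal path to both summer temperature and invasive grass cover, so there are no common causes.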